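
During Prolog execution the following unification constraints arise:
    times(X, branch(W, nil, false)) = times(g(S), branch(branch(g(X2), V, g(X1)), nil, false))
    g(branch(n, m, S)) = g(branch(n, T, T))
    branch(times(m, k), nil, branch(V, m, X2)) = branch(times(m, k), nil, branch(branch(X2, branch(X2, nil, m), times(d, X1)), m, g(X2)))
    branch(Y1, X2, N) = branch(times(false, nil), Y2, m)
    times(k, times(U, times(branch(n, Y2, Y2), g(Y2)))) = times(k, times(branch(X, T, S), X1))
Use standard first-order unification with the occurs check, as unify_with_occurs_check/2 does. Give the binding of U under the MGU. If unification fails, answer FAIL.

Decompose times/2: X = g(S),  branch(W, nil, false) = branch(branch(g(X2), V, g(X1)), nil, false).
Bind X := g(S); substituting into the one remaining equation that mentions X gives: times(k, times(U, times(branch(n, Y2, Y2), g(Y2)))) = times(k, times(branch(g(S), T, S), X1)).
Decompose branch/3: W = branch(g(X2), V, g(X1)),  nil = nil,  false = false.
Bind W := branch(g(X2), V, g(X1)); no other remaining equation mentions W.
Delete trivial equation nil = nil.
Delete trivial equation false = false.
Decompose g/1: branch(n, m, S) = branch(n, T, T).
Decompose branch/3: n = n,  m = T,  S = T.
Delete trivial equation n = n.
Bind T := m; substituting into the 2 remaining equations that mention T gives: S = m,  times(k, times(U, times(branch(n, Y2, Y2), g(Y2)))) = times(k, times(branch(g(S), m, S), X1)).
Bind S := m; substituting into the one remaining equation that mentions S gives: times(k, times(U, times(branch(n, Y2, Y2), g(Y2)))) = times(k, times(branch(g(m), m, m), X1)). Substituting into the earlier binding gives X := g(m).
Decompose branch/3: times(m, k) = times(m, k),  nil = nil,  branch(V, m, X2) = branch(branch(X2, branch(X2, nil, m), times(d, X1)), m, g(X2)).
Delete trivial equation times(m, k) = times(m, k).
Delete trivial equation nil = nil.
Decompose branch/3: V = branch(X2, branch(X2, nil, m), times(d, X1)),  m = m,  X2 = g(X2).
Bind V := branch(X2, branch(X2, nil, m), times(d, X1)); no other remaining equation mentions V. Substituting into the earlier binding gives W := branch(g(X2), branch(X2, branch(X2, nil, m), times(d, X1)), g(X1)).
Delete trivial equation m = m.
Occurs check fails: X2 occurs in g(X2); the equation X2 = g(X2) has no finite solution.

FAIL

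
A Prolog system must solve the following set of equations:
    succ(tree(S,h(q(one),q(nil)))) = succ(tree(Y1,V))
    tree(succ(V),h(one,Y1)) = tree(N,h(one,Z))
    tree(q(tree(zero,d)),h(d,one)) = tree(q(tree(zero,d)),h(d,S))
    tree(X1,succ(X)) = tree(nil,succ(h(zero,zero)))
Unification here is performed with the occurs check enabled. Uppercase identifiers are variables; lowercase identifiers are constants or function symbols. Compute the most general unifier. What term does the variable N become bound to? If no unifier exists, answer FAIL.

succ(h(q(one),q(nil)))

Decompose succ/1: tree(S,h(q(one),q(nil))) = tree(Y1,V).
Decompose tree/2: S = Y1,  h(q(one),q(nil)) = V.
Bind S := Y1; substituting into the one remaining equation that mentions S gives: tree(q(tree(zero,d)),h(d,one)) = tree(q(tree(zero,d)),h(d,Y1)).
Bind V := h(q(one),q(nil)); substituting into the one remaining equation that mentions V gives: tree(succ(h(q(one),q(nil))),h(one,Y1)) = tree(N,h(one,Z)).
Decompose tree/2: succ(h(q(one),q(nil))) = N,  h(one,Y1) = h(one,Z).
Bind N := succ(h(q(one),q(nil))); no other remaining equation mentions N.
Decompose h/2: one = one,  Y1 = Z.
Delete trivial equation one = one.
Bind Y1 := Z; substituting into the one remaining equation that mentions Y1 gives: tree(q(tree(zero,d)),h(d,one)) = tree(q(tree(zero,d)),h(d,Z)). Substituting into the earlier binding gives S := Z.
Decompose tree/2: q(tree(zero,d)) = q(tree(zero,d)),  h(d,one) = h(d,Z).
Delete trivial equation q(tree(zero,d)) = q(tree(zero,d)).
Decompose h/2: d = d,  one = Z.
Delete trivial equation d = d.
Bind Z := one; no other remaining equation mentions Z. Substituting into the earlier bindings gives S := one, Y1 := one.
Decompose tree/2: X1 = nil,  succ(X) = succ(h(zero,zero)).
Bind X1 := nil; no other remaining equation mentions X1.
Decompose succ/1: X = h(zero,zero).
Bind X := h(zero,zero).
MGU = { S -> one, V -> h(q(one),q(nil)), N -> succ(h(q(one),q(nil))), Y1 -> one, Z -> one, X1 -> nil, X -> h(zero,zero) }, so N -> succ(h(q(one),q(nil))).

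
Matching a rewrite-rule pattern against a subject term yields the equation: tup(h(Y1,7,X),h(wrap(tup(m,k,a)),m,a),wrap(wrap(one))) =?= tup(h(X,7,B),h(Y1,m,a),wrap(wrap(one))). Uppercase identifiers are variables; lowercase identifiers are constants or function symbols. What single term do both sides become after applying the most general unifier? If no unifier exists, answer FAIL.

tup(h(wrap(tup(m,k,a)),7,wrap(tup(m,k,a))),h(wrap(tup(m,k,a)),m,a),wrap(wrap(one)))

Decompose tup/3: h(Y1,7,X) =?= h(X,7,B),  h(wrap(tup(m,k,a)),m,a) =?= h(Y1,m,a),  wrap(wrap(one)) =?= wrap(wrap(one)).
Decompose h/3: Y1 =?= X,  7 =?= 7,  X =?= B.
Bind Y1 := X; substituting into the one remaining equation that mentions Y1 gives: h(wrap(tup(m,k,a)),m,a) =?= h(X,m,a).
Delete trivial equation 7 =?= 7.
Bind X := B; substituting into the one remaining equation that mentions X gives: h(wrap(tup(m,k,a)),m,a) =?= h(B,m,a). Substituting into the earlier binding gives Y1 := B.
Decompose h/3: wrap(tup(m,k,a)) =?= B,  m =?= m,  a =?= a.
Bind B := wrap(tup(m,k,a)); no other remaining equation mentions B. Substituting into the earlier bindings gives Y1 := wrap(tup(m,k,a)), X := wrap(tup(m,k,a)).
Delete trivial equation m =?= m.
Delete trivial equation a =?= a.
Delete trivial equation wrap(wrap(one)) =?= wrap(wrap(one)).
Applying the MGU to either side gives tup(h(wrap(tup(m,k,a)),7,wrap(tup(m,k,a))),h(wrap(tup(m,k,a)),m,a),wrap(wrap(one))).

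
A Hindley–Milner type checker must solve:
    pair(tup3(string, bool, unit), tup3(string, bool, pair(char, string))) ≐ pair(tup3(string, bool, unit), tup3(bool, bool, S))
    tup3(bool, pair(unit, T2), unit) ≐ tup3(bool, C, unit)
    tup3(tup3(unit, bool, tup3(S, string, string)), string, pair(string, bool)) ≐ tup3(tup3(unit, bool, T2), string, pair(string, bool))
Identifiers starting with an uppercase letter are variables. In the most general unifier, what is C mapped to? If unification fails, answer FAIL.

Decompose pair/2: tup3(string, bool, unit) ≐ tup3(string, bool, unit),  tup3(string, bool, pair(char, string)) ≐ tup3(bool, bool, S).
Delete trivial equation tup3(string, bool, unit) ≐ tup3(string, bool, unit).
Decompose tup3/3: string ≐ bool,  bool ≐ bool,  pair(char, string) ≐ S.
Clash: constants string and bool differ; no unifier exists.

FAIL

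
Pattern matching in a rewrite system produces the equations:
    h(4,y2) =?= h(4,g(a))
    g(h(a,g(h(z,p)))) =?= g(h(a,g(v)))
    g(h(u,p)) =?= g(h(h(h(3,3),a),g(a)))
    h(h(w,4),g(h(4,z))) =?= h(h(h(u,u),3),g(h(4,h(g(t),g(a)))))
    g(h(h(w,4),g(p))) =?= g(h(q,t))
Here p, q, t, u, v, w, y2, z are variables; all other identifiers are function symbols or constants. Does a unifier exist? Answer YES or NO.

Decompose h/2: 4 =?= 4,  y2 =?= g(a).
Delete trivial equation 4 =?= 4.
Bind y2 := g(a); no other remaining equation mentions y2.
Decompose g/1: h(a,g(h(z,p))) =?= h(a,g(v)).
Decompose h/2: a =?= a,  g(h(z,p)) =?= g(v).
Delete trivial equation a =?= a.
Decompose g/1: h(z,p) =?= v.
Bind v := h(z,p); no other remaining equation mentions v.
Decompose g/1: h(u,p) =?= h(h(h(3,3),a),g(a)).
Decompose h/2: u =?= h(h(3,3),a),  p =?= g(a).
Bind u := h(h(3,3),a); substituting into the one remaining equation that mentions u gives: h(h(w,4),g(h(4,z))) =?= h(h(h(h(h(3,3),a),h(h(3,3),a)),3),g(h(4,h(g(t),g(a))))).
Bind p := g(a); substituting into the one remaining equation that mentions p gives: g(h(h(w,4),g(g(a)))) =?= g(h(q,t)). Substituting into the earlier binding gives v := h(z,g(a)).
Decompose h/2: h(w,4) =?= h(h(h(h(3,3),a),h(h(3,3),a)),3),  g(h(4,z)) =?= g(h(4,h(g(t),g(a)))).
Decompose h/2: w =?= h(h(h(3,3),a),h(h(3,3),a)),  4 =?= 3.
Bind w := h(h(h(3,3),a),h(h(3,3),a)); substituting into the one remaining equation that mentions w gives: g(h(h(h(h(h(3,3),a),h(h(3,3),a)),4),g(g(a)))) =?= g(h(q,t)).
Clash: constants 4 and 3 differ; no unifier exists.

NO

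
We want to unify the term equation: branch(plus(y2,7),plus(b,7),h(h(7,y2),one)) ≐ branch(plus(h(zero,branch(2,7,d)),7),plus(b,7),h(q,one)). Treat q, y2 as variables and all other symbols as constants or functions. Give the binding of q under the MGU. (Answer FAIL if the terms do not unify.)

h(7,h(zero,branch(2,7,d)))

Decompose branch/3: plus(y2,7) ≐ plus(h(zero,branch(2,7,d)),7),  plus(b,7) ≐ plus(b,7),  h(h(7,y2),one) ≐ h(q,one).
Decompose plus/2: y2 ≐ h(zero,branch(2,7,d)),  7 ≐ 7.
Bind y2 := h(zero,branch(2,7,d)); substituting into the one remaining equation that mentions y2 gives: h(h(7,h(zero,branch(2,7,d))),one) ≐ h(q,one).
Delete trivial equation 7 ≐ 7.
Delete trivial equation plus(b,7) ≐ plus(b,7).
Decompose h/2: h(7,h(zero,branch(2,7,d))) ≐ q,  one ≐ one.
Bind q := h(7,h(zero,branch(2,7,d))); no other remaining equation mentions q.
Delete trivial equation one ≐ one.
MGU = { y2 -> h(zero,branch(2,7,d)), q -> h(7,h(zero,branch(2,7,d))) }, so q -> h(7,h(zero,branch(2,7,d))).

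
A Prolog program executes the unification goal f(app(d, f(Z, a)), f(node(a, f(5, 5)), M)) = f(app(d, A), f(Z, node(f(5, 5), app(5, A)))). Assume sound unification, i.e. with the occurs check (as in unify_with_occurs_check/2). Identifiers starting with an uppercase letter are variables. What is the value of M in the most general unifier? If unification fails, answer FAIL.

node(f(5, 5), app(5, f(node(a, f(5, 5)), a)))

Decompose f/2: app(d, f(Z, a)) = app(d, A),  f(node(a, f(5, 5)), M) = f(Z, node(f(5, 5), app(5, A))).
Decompose app/2: d = d,  f(Z, a) = A.
Delete trivial equation d = d.
Bind A := f(Z, a); substituting into the remaining equation gives: f(node(a, f(5, 5)), M) = f(Z, node(f(5, 5), app(5, f(Z, a)))).
Decompose f/2: node(a, f(5, 5)) = Z,  M = node(f(5, 5), app(5, f(Z, a))).
Bind Z := node(a, f(5, 5)); substituting into the remaining equation gives: M = node(f(5, 5), app(5, f(node(a, f(5, 5)), a))). Substituting into the earlier binding gives A := f(node(a, f(5, 5)), a).
Bind M := node(f(5, 5), app(5, f(node(a, f(5, 5)), a))).
MGU = { A ↦ f(node(a, f(5, 5)), a), Z ↦ node(a, f(5, 5)), M ↦ node(f(5, 5), app(5, f(node(a, f(5, 5)), a))) }, so M ↦ node(f(5, 5), app(5, f(node(a, f(5, 5)), a))).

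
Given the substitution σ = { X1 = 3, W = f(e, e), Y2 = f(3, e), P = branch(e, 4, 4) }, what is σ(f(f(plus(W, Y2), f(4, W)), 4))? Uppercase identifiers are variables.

f(f(plus(f(e, e), f(3, e)), f(4, f(e, e))), 4)

Replace each occurrence of W with f(e, e).
Replace each occurrence of Y2 with f(3, e).
Result: f(f(plus(f(e, e), f(3, e)), f(4, f(e, e))), 4).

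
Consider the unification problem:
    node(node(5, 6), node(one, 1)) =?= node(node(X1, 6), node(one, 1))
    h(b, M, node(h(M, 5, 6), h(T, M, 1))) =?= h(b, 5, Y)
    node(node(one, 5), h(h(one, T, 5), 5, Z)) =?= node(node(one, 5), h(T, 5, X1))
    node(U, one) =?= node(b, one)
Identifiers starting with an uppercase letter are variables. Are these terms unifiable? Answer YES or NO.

Decompose node/2: node(5, 6) =?= node(X1, 6),  node(one, 1) =?= node(one, 1).
Decompose node/2: 5 =?= X1,  6 =?= 6.
Bind X1 := 5; substituting into the one remaining equation that mentions X1 gives: node(node(one, 5), h(h(one, T, 5), 5, Z)) =?= node(node(one, 5), h(T, 5, 5)).
Delete trivial equation 6 =?= 6.
Delete trivial equation node(one, 1) =?= node(one, 1).
Decompose h/3: b =?= b,  M =?= 5,  node(h(M, 5, 6), h(T, M, 1)) =?= Y.
Delete trivial equation b =?= b.
Bind M := 5; substituting into the one remaining equation that mentions M gives: node(h(5, 5, 6), h(T, 5, 1)) =?= Y.
Bind Y := node(h(5, 5, 6), h(T, 5, 1)); no other remaining equation mentions Y.
Decompose node/2: node(one, 5) =?= node(one, 5),  h(h(one, T, 5), 5, Z) =?= h(T, 5, 5).
Delete trivial equation node(one, 5) =?= node(one, 5).
Decompose h/3: h(one, T, 5) =?= T,  5 =?= 5,  Z =?= 5.
Occurs check fails: T occurs in h(one, T, 5); the equation T =?= h(one, T, 5) has no finite solution.

NO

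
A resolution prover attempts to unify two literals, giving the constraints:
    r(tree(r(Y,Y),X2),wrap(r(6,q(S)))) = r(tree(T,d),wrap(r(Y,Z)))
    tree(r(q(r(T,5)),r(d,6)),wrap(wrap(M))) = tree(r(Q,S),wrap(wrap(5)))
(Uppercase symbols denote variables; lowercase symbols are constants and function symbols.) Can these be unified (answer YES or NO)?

Decompose r/2: tree(r(Y,Y),X2) = tree(T,d),  wrap(r(6,q(S))) = wrap(r(Y,Z)).
Decompose tree/2: r(Y,Y) = T,  X2 = d.
Bind T := r(Y,Y); substituting into the one remaining equation that mentions T gives: tree(r(q(r(r(Y,Y),5)),r(d,6)),wrap(wrap(M))) = tree(r(Q,S),wrap(wrap(5))).
Bind X2 := d; no other remaining equation mentions X2.
Decompose wrap/1: r(6,q(S)) = r(Y,Z).
Decompose r/2: 6 = Y,  q(S) = Z.
Bind Y := 6; substituting into the one remaining equation that mentions Y gives: tree(r(q(r(r(6,6),5)),r(d,6)),wrap(wrap(M))) = tree(r(Q,S),wrap(wrap(5))). Substituting into the earlier binding gives T := r(6,6).
Bind Z := q(S); no other remaining equation mentions Z.
Decompose tree/2: r(q(r(r(6,6),5)),r(d,6)) = r(Q,S),  wrap(wrap(M)) = wrap(wrap(5)).
Decompose r/2: q(r(r(6,6),5)) = Q,  r(d,6) = S.
Bind Q := q(r(r(6,6),5)); no other remaining equation mentions Q.
Bind S := r(d,6); no other remaining equation mentions S. Substituting into the earlier binding gives Z := q(r(d,6)).
Decompose wrap/1: wrap(M) = wrap(5).
Decompose wrap/1: M = 5.
Bind M := 5.
No equations remain and no clash or occurs-check failure arose, so a unifier exists.

YES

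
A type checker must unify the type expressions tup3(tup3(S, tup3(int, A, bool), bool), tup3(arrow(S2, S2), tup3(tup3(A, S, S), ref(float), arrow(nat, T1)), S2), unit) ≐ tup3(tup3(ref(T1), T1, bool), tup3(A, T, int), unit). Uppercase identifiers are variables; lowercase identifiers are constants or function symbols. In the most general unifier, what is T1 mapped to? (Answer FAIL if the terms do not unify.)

Decompose tup3/3: tup3(S, tup3(int, A, bool), bool) ≐ tup3(ref(T1), T1, bool),  tup3(arrow(S2, S2), tup3(tup3(A, S, S), ref(float), arrow(nat, T1)), S2) ≐ tup3(A, T, int),  unit ≐ unit.
Decompose tup3/3: S ≐ ref(T1),  tup3(int, A, bool) ≐ T1,  bool ≐ bool.
Bind S := ref(T1); substituting into the one remaining equation that mentions S gives: tup3(arrow(S2, S2), tup3(tup3(A, ref(T1), ref(T1)), ref(float), arrow(nat, T1)), S2) ≐ tup3(A, T, int).
Bind T1 := tup3(int, A, bool); substituting into the one remaining equation that mentions T1 gives: tup3(arrow(S2, S2), tup3(tup3(A, ref(tup3(int, A, bool)), ref(tup3(int, A, bool))), ref(float), arrow(nat, tup3(int, A, bool))), S2) ≐ tup3(A, T, int). Substituting into the earlier binding gives S := ref(tup3(int, A, bool)).
Delete trivial equation bool ≐ bool.
Decompose tup3/3: arrow(S2, S2) ≐ A,  tup3(tup3(A, ref(tup3(int, A, bool)), ref(tup3(int, A, bool))), ref(float), arrow(nat, tup3(int, A, bool))) ≐ T,  S2 ≐ int.
Bind A := arrow(S2, S2); substituting into the one remaining equation that mentions A gives: tup3(tup3(arrow(S2, S2), ref(tup3(int, arrow(S2, S2), bool)), ref(tup3(int, arrow(S2, S2), bool))), ref(float), arrow(nat, tup3(int, arrow(S2, S2), bool))) ≐ T. Substituting into the earlier bindings gives S := ref(tup3(int, arrow(S2, S2), bool)), T1 := tup3(int, arrow(S2, S2), bool).
Bind T := tup3(tup3(arrow(S2, S2), ref(tup3(int, arrow(S2, S2), bool)), ref(tup3(int, arrow(S2, S2), bool))), ref(float), arrow(nat, tup3(int, arrow(S2, S2), bool))); no other remaining equation mentions T.
Bind S2 := int; no other remaining equation mentions S2. Substituting into the earlier bindings gives S := ref(tup3(int, arrow(int, int), bool)), T1 := tup3(int, arrow(int, int), bool), A := arrow(int, int), T := tup3(tup3(arrow(int, int), ref(tup3(int, arrow(int, int), bool)), ref(tup3(int, arrow(int, int), bool))), ref(float), arrow(nat, tup3(int, arrow(int, int), bool))).
Delete trivial equation unit ≐ unit.
MGU = { S := ref(tup3(int, arrow(int, int), bool)), T1 := tup3(int, arrow(int, int), bool), A := arrow(int, int), T := tup3(tup3(arrow(int, int), ref(tup3(int, arrow(int, int), bool)), ref(tup3(int, arrow(int, int), bool))), ref(float), arrow(nat, tup3(int, arrow(int, int), bool))), S2 := int }, so T1 := tup3(int, arrow(int, int), bool).

tup3(int, arrow(int, int), bool)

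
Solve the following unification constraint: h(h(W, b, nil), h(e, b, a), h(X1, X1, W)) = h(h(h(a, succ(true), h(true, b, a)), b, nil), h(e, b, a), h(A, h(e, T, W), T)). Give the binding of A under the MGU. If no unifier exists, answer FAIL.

h(e, h(a, succ(true), h(true, b, a)), h(a, succ(true), h(true, b, a)))

Decompose h/3: h(W, b, nil) = h(h(a, succ(true), h(true, b, a)), b, nil),  h(e, b, a) = h(e, b, a),  h(X1, X1, W) = h(A, h(e, T, W), T).
Decompose h/3: W = h(a, succ(true), h(true, b, a)),  b = b,  nil = nil.
Bind W := h(a, succ(true), h(true, b, a)); substituting into the one remaining equation that mentions W gives: h(X1, X1, h(a, succ(true), h(true, b, a))) = h(A, h(e, T, h(a, succ(true), h(true, b, a))), T).
Delete trivial equation b = b.
Delete trivial equation nil = nil.
Delete trivial equation h(e, b, a) = h(e, b, a).
Decompose h/3: X1 = A,  X1 = h(e, T, h(a, succ(true), h(true, b, a))),  h(a, succ(true), h(true, b, a)) = T.
Bind X1 := A; substituting into the one remaining equation that mentions X1 gives: A = h(e, T, h(a, succ(true), h(true, b, a))).
Bind A := h(e, T, h(a, succ(true), h(true, b, a))); no other remaining equation mentions A. Substituting into the earlier binding gives X1 := h(e, T, h(a, succ(true), h(true, b, a))).
Bind T := h(a, succ(true), h(true, b, a)). Substituting into the earlier bindings gives X1 := h(e, h(a, succ(true), h(true, b, a)), h(a, succ(true), h(true, b, a))), A := h(e, h(a, succ(true), h(true, b, a)), h(a, succ(true), h(true, b, a))).
MGU = { W := h(a, succ(true), h(true, b, a)), X1 := h(e, h(a, succ(true), h(true, b, a)), h(a, succ(true), h(true, b, a))), A := h(e, h(a, succ(true), h(true, b, a)), h(a, succ(true), h(true, b, a))), T := h(a, succ(true), h(true, b, a)) }, so A := h(e, h(a, succ(true), h(true, b, a)), h(a, succ(true), h(true, b, a))).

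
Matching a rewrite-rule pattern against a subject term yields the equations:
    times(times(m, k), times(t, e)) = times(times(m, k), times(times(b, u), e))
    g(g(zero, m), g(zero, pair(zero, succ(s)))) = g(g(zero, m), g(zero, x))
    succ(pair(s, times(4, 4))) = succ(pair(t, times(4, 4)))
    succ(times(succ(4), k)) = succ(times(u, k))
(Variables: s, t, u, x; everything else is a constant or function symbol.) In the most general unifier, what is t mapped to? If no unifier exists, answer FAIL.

Decompose times/2: times(m, k) = times(m, k),  times(t, e) = times(times(b, u), e).
Delete trivial equation times(m, k) = times(m, k).
Decompose times/2: t = times(b, u),  e = e.
Bind t := times(b, u); substituting into the one remaining equation that mentions t gives: succ(pair(s, times(4, 4))) = succ(pair(times(b, u), times(4, 4))).
Delete trivial equation e = e.
Decompose g/2: g(zero, m) = g(zero, m),  g(zero, pair(zero, succ(s))) = g(zero, x).
Delete trivial equation g(zero, m) = g(zero, m).
Decompose g/2: zero = zero,  pair(zero, succ(s)) = x.
Delete trivial equation zero = zero.
Bind x := pair(zero, succ(s)); no other remaining equation mentions x.
Decompose succ/1: pair(s, times(4, 4)) = pair(times(b, u), times(4, 4)).
Decompose pair/2: s = times(b, u),  times(4, 4) = times(4, 4).
Bind s := times(b, u); no other remaining equation mentions s. Substituting into the earlier binding gives x := pair(zero, succ(times(b, u))).
Delete trivial equation times(4, 4) = times(4, 4).
Decompose succ/1: times(succ(4), k) = times(u, k).
Decompose times/2: succ(4) = u,  k = k.
Bind u := succ(4); no other remaining equation mentions u. Substituting into the earlier bindings gives t := times(b, succ(4)), x := pair(zero, succ(times(b, succ(4)))), s := times(b, succ(4)).
Delete trivial equation k = k.
MGU = { t := times(b, succ(4)), x := pair(zero, succ(times(b, succ(4)))), s := times(b, succ(4)), u := succ(4) }, so t := times(b, succ(4)).

times(b, succ(4))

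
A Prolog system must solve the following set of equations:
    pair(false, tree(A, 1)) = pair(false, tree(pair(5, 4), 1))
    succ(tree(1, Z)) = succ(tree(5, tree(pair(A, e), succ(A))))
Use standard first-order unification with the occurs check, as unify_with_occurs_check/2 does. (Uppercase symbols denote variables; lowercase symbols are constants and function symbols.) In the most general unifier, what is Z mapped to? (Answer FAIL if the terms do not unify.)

FAIL

Decompose pair/2: false = false,  tree(A, 1) = tree(pair(5, 4), 1).
Delete trivial equation false = false.
Decompose tree/2: A = pair(5, 4),  1 = 1.
Bind A := pair(5, 4); substituting into the one remaining equation that mentions A gives: succ(tree(1, Z)) = succ(tree(5, tree(pair(pair(5, 4), e), succ(pair(5, 4))))).
Delete trivial equation 1 = 1.
Decompose succ/1: tree(1, Z) = tree(5, tree(pair(pair(5, 4), e), succ(pair(5, 4)))).
Decompose tree/2: 1 = 5,  Z = tree(pair(pair(5, 4), e), succ(pair(5, 4))).
Clash: constants 1 and 5 differ; no unifier exists.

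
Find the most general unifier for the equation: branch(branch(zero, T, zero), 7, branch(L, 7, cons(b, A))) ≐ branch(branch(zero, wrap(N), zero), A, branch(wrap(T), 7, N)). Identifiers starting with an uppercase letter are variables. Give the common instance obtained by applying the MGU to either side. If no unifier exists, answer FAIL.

branch(branch(zero, wrap(cons(b, 7)), zero), 7, branch(wrap(wrap(cons(b, 7))), 7, cons(b, 7)))

Decompose branch/3: branch(zero, T, zero) ≐ branch(zero, wrap(N), zero),  7 ≐ A,  branch(L, 7, cons(b, A)) ≐ branch(wrap(T), 7, N).
Decompose branch/3: zero ≐ zero,  T ≐ wrap(N),  zero ≐ zero.
Delete trivial equation zero ≐ zero.
Bind T := wrap(N); substituting into the one remaining equation that mentions T gives: branch(L, 7, cons(b, A)) ≐ branch(wrap(wrap(N)), 7, N).
Delete trivial equation zero ≐ zero.
Bind A := 7; substituting into the remaining equation gives: branch(L, 7, cons(b, 7)) ≐ branch(wrap(wrap(N)), 7, N).
Decompose branch/3: L ≐ wrap(wrap(N)),  7 ≐ 7,  cons(b, 7) ≐ N.
Bind L := wrap(wrap(N)); no other remaining equation mentions L.
Delete trivial equation 7 ≐ 7.
Bind N := cons(b, 7). Substituting into the earlier bindings gives T := wrap(cons(b, 7)), L := wrap(wrap(cons(b, 7))).
Applying the MGU to either side gives branch(branch(zero, wrap(cons(b, 7)), zero), 7, branch(wrap(wrap(cons(b, 7))), 7, cons(b, 7))).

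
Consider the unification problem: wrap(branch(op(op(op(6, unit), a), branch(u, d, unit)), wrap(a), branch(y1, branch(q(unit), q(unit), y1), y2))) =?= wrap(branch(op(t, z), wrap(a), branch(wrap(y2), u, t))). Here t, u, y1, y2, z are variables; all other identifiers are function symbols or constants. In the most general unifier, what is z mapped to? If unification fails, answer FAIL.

Decompose wrap/1: branch(op(op(op(6, unit), a), branch(u, d, unit)), wrap(a), branch(y1, branch(q(unit), q(unit), y1), y2)) =?= branch(op(t, z), wrap(a), branch(wrap(y2), u, t)).
Decompose branch/3: op(op(op(6, unit), a), branch(u, d, unit)) =?= op(t, z),  wrap(a) =?= wrap(a),  branch(y1, branch(q(unit), q(unit), y1), y2) =?= branch(wrap(y2), u, t).
Decompose op/2: op(op(6, unit), a) =?= t,  branch(u, d, unit) =?= z.
Bind t := op(op(6, unit), a); substituting into the one remaining equation that mentions t gives: branch(y1, branch(q(unit), q(unit), y1), y2) =?= branch(wrap(y2), u, op(op(6, unit), a)).
Bind z := branch(u, d, unit); no other remaining equation mentions z.
Delete trivial equation wrap(a) =?= wrap(a).
Decompose branch/3: y1 =?= wrap(y2),  branch(q(unit), q(unit), y1) =?= u,  y2 =?= op(op(6, unit), a).
Bind y1 := wrap(y2); substituting into the one remaining equation that mentions y1 gives: branch(q(unit), q(unit), wrap(y2)) =?= u.
Bind u := branch(q(unit), q(unit), wrap(y2)); no other remaining equation mentions u. Substituting into the earlier binding gives z := branch(branch(q(unit), q(unit), wrap(y2)), d, unit).
Bind y2 := op(op(6, unit), a). Substituting into the earlier bindings gives z := branch(branch(q(unit), q(unit), wrap(op(op(6, unit), a))), d, unit), y1 := wrap(op(op(6, unit), a)), u := branch(q(unit), q(unit), wrap(op(op(6, unit), a))).
MGU = { t ↦ op(op(6, unit), a), z ↦ branch(branch(q(unit), q(unit), wrap(op(op(6, unit), a))), d, unit), y1 ↦ wrap(op(op(6, unit), a)), u ↦ branch(q(unit), q(unit), wrap(op(op(6, unit), a))), y2 ↦ op(op(6, unit), a) }, so z ↦ branch(branch(q(unit), q(unit), wrap(op(op(6, unit), a))), d, unit).

branch(branch(q(unit), q(unit), wrap(op(op(6, unit), a))), d, unit)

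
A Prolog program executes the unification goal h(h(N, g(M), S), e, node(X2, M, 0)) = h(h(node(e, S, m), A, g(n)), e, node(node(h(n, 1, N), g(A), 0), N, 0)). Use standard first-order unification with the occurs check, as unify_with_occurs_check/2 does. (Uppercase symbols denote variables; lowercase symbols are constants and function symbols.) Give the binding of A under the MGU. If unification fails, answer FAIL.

Decompose h/3: h(N, g(M), S) = h(node(e, S, m), A, g(n)),  e = e,  node(X2, M, 0) = node(node(h(n, 1, N), g(A), 0), N, 0).
Decompose h/3: N = node(e, S, m),  g(M) = A,  S = g(n).
Bind N := node(e, S, m); substituting into the one remaining equation that mentions N gives: node(X2, M, 0) = node(node(h(n, 1, node(e, S, m)), g(A), 0), node(e, S, m), 0).
Bind A := g(M); substituting into the one remaining equation that mentions A gives: node(X2, M, 0) = node(node(h(n, 1, node(e, S, m)), g(g(M)), 0), node(e, S, m), 0).
Bind S := g(n); substituting into the one remaining equation that mentions S gives: node(X2, M, 0) = node(node(h(n, 1, node(e, g(n), m)), g(g(M)), 0), node(e, g(n), m), 0). Substituting into the earlier binding gives N := node(e, g(n), m).
Delete trivial equation e = e.
Decompose node/3: X2 = node(h(n, 1, node(e, g(n), m)), g(g(M)), 0),  M = node(e, g(n), m),  0 = 0.
Bind X2 := node(h(n, 1, node(e, g(n), m)), g(g(M)), 0); no other remaining equation mentions X2.
Bind M := node(e, g(n), m); no other remaining equation mentions M. Substituting into the earlier bindings gives A := g(node(e, g(n), m)), X2 := node(h(n, 1, node(e, g(n), m)), g(g(node(e, g(n), m))), 0).
Delete trivial equation 0 = 0.
MGU = { N ↦ node(e, g(n), m), A ↦ g(node(e, g(n), m)), S ↦ g(n), X2 ↦ node(h(n, 1, node(e, g(n), m)), g(g(node(e, g(n), m))), 0), M ↦ node(e, g(n), m) }, so A ↦ g(node(e, g(n), m)).

g(node(e, g(n), m))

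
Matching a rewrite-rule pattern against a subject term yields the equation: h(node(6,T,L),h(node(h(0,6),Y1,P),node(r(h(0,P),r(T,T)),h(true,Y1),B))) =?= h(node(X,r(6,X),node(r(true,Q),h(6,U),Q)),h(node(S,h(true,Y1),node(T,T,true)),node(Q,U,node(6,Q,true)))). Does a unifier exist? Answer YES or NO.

NO

Decompose h/2: node(6,T,L) =?= node(X,r(6,X),node(r(true,Q),h(6,U),Q)),  h(node(h(0,6),Y1,P),node(r(h(0,P),r(T,T)),h(true,Y1),B)) =?= h(node(S,h(true,Y1),node(T,T,true)),node(Q,U,node(6,Q,true))).
Decompose node/3: 6 =?= X,  T =?= r(6,X),  L =?= node(r(true,Q),h(6,U),Q).
Bind X := 6; substituting into the one remaining equation that mentions X gives: T =?= r(6,6).
Bind T := r(6,6); substituting into the one remaining equation that mentions T gives: h(node(h(0,6),Y1,P),node(r(h(0,P),r(r(6,6),r(6,6))),h(true,Y1),B)) =?= h(node(S,h(true,Y1),node(r(6,6),r(6,6),true)),node(Q,U,node(6,Q,true))).
Bind L := node(r(true,Q),h(6,U),Q); no other remaining equation mentions L.
Decompose h/2: node(h(0,6),Y1,P) =?= node(S,h(true,Y1),node(r(6,6),r(6,6),true)),  node(r(h(0,P),r(r(6,6),r(6,6))),h(true,Y1),B) =?= node(Q,U,node(6,Q,true)).
Decompose node/3: h(0,6) =?= S,  Y1 =?= h(true,Y1),  P =?= node(r(6,6),r(6,6),true).
Bind S := h(0,6); no other remaining equation mentions S.
Occurs check fails: Y1 occurs in h(true,Y1); the equation Y1 =?= h(true,Y1) has no finite solution.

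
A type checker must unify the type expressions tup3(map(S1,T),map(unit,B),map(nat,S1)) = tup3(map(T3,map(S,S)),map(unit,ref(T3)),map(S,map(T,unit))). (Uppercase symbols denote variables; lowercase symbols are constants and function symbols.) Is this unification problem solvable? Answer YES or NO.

Decompose tup3/3: map(S1,T) = map(T3,map(S,S)),  map(unit,B) = map(unit,ref(T3)),  map(nat,S1) = map(S,map(T,unit)).
Decompose map/2: S1 = T3,  T = map(S,S).
Bind S1 := T3; substituting into the one remaining equation that mentions S1 gives: map(nat,T3) = map(S,map(T,unit)).
Bind T := map(S,S); substituting into the one remaining equation that mentions T gives: map(nat,T3) = map(S,map(map(S,S),unit)).
Decompose map/2: unit = unit,  B = ref(T3).
Delete trivial equation unit = unit.
Bind B := ref(T3); no other remaining equation mentions B.
Decompose map/2: nat = S,  T3 = map(map(S,S),unit).
Bind S := nat; substituting into the remaining equation gives: T3 = map(map(nat,nat),unit). Substituting into the earlier binding gives T := map(nat,nat).
Bind T3 := map(map(nat,nat),unit). Substituting into the earlier bindings gives S1 := map(map(nat,nat),unit), B := ref(map(map(nat,nat),unit)).
No equations remain and no clash or occurs-check failure arose, so a unifier exists.

YES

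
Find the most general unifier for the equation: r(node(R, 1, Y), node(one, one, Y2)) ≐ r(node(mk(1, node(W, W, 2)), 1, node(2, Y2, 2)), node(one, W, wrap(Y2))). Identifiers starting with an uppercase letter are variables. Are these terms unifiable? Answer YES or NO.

NO

Decompose r/2: node(R, 1, Y) ≐ node(mk(1, node(W, W, 2)), 1, node(2, Y2, 2)),  node(one, one, Y2) ≐ node(one, W, wrap(Y2)).
Decompose node/3: R ≐ mk(1, node(W, W, 2)),  1 ≐ 1,  Y ≐ node(2, Y2, 2).
Bind R := mk(1, node(W, W, 2)); no other remaining equation mentions R.
Delete trivial equation 1 ≐ 1.
Bind Y := node(2, Y2, 2); no other remaining equation mentions Y.
Decompose node/3: one ≐ one,  one ≐ W,  Y2 ≐ wrap(Y2).
Delete trivial equation one ≐ one.
Bind W := one; no other remaining equation mentions W. Substituting into the earlier binding gives R := mk(1, node(one, one, 2)).
Occurs check fails: Y2 occurs in wrap(Y2); the equation Y2 ≐ wrap(Y2) has no finite solution.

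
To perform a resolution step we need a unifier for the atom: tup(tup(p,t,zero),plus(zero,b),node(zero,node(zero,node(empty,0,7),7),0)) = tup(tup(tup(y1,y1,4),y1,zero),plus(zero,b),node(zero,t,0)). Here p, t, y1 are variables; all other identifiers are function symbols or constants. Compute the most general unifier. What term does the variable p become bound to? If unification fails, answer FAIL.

Decompose tup/3: tup(p,t,zero) = tup(tup(y1,y1,4),y1,zero),  plus(zero,b) = plus(zero,b),  node(zero,node(zero,node(empty,0,7),7),0) = node(zero,t,0).
Decompose tup/3: p = tup(y1,y1,4),  t = y1,  zero = zero.
Bind p := tup(y1,y1,4); no other remaining equation mentions p.
Bind t := y1; substituting into the one remaining equation that mentions t gives: node(zero,node(zero,node(empty,0,7),7),0) = node(zero,y1,0).
Delete trivial equation zero = zero.
Delete trivial equation plus(zero,b) = plus(zero,b).
Decompose node/3: zero = zero,  node(zero,node(empty,0,7),7) = y1,  0 = 0.
Delete trivial equation zero = zero.
Bind y1 := node(zero,node(empty,0,7),7); no other remaining equation mentions y1. Substituting into the earlier bindings gives p := tup(node(zero,node(empty,0,7),7),node(zero,node(empty,0,7),7),4), t := node(zero,node(empty,0,7),7).
Delete trivial equation 0 = 0.
MGU = { p := tup(node(zero,node(empty,0,7),7),node(zero,node(empty,0,7),7),4), t := node(zero,node(empty,0,7),7), y1 := node(zero,node(empty,0,7),7) }, so p := tup(node(zero,node(empty,0,7),7),node(zero,node(empty,0,7),7),4).

tup(node(zero,node(empty,0,7),7),node(zero,node(empty,0,7),7),4)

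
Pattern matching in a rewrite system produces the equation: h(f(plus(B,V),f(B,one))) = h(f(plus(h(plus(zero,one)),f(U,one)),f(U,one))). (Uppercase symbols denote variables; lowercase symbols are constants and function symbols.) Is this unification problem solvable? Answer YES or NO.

Decompose h/1: f(plus(B,V),f(B,one)) = f(plus(h(plus(zero,one)),f(U,one)),f(U,one)).
Decompose f/2: plus(B,V) = plus(h(plus(zero,one)),f(U,one)),  f(B,one) = f(U,one).
Decompose plus/2: B = h(plus(zero,one)),  V = f(U,one).
Bind B := h(plus(zero,one)); substituting into the one remaining equation that mentions B gives: f(h(plus(zero,one)),one) = f(U,one).
Bind V := f(U,one); no other remaining equation mentions V.
Decompose f/2: h(plus(zero,one)) = U,  one = one.
Bind U := h(plus(zero,one)); no other remaining equation mentions U. Substituting into the earlier binding gives V := f(h(plus(zero,one)),one).
Delete trivial equation one = one.
No equations remain and no clash or occurs-check failure arose, so a unifier exists.

YES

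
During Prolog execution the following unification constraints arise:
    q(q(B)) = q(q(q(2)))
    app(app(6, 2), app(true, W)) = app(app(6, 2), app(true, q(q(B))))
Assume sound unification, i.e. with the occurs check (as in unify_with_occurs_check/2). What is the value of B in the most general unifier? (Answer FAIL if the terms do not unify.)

q(2)

Decompose q/1: q(B) = q(q(2)).
Decompose q/1: B = q(2).
Bind B := q(2); substituting into the remaining equation gives: app(app(6, 2), app(true, W)) = app(app(6, 2), app(true, q(q(q(2))))).
Decompose app/2: app(6, 2) = app(6, 2),  app(true, W) = app(true, q(q(q(2)))).
Delete trivial equation app(6, 2) = app(6, 2).
Decompose app/2: true = true,  W = q(q(q(2))).
Delete trivial equation true = true.
Bind W := q(q(q(2))).
MGU = { B ↦ q(2), W ↦ q(q(q(2))) }, so B ↦ q(2).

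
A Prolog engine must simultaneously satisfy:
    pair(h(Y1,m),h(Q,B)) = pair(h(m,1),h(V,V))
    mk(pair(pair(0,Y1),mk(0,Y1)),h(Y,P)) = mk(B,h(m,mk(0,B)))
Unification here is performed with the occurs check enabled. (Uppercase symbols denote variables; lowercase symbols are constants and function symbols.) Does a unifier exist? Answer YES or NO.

Decompose pair/2: h(Y1,m) = h(m,1),  h(Q,B) = h(V,V).
Decompose h/2: Y1 = m,  m = 1.
Bind Y1 := m; substituting into the one remaining equation that mentions Y1 gives: mk(pair(pair(0,m),mk(0,m)),h(Y,P)) = mk(B,h(m,mk(0,B))).
Clash: constants m and 1 differ; no unifier exists.

NO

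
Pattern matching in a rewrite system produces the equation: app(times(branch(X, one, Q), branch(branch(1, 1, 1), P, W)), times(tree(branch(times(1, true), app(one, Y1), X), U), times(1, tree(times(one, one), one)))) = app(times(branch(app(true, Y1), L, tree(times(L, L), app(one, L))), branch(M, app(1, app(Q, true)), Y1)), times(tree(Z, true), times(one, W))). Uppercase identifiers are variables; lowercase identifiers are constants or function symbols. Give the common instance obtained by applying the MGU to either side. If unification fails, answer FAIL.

FAIL

Decompose app/2: times(branch(X, one, Q), branch(branch(1, 1, 1), P, W)) = times(branch(app(true, Y1), L, tree(times(L, L), app(one, L))), branch(M, app(1, app(Q, true)), Y1)),  times(tree(branch(times(1, true), app(one, Y1), X), U), times(1, tree(times(one, one), one))) = times(tree(Z, true), times(one, W)).
Decompose times/2: branch(X, one, Q) = branch(app(true, Y1), L, tree(times(L, L), app(one, L))),  branch(branch(1, 1, 1), P, W) = branch(M, app(1, app(Q, true)), Y1).
Decompose branch/3: X = app(true, Y1),  one = L,  Q = tree(times(L, L), app(one, L)).
Bind X := app(true, Y1); substituting into the one remaining equation that mentions X gives: times(tree(branch(times(1, true), app(one, Y1), app(true, Y1)), U), times(1, tree(times(one, one), one))) = times(tree(Z, true), times(one, W)).
Bind L := one; substituting into the one remaining equation that mentions L gives: Q = tree(times(one, one), app(one, one)).
Bind Q := tree(times(one, one), app(one, one)); substituting into the one remaining equation that mentions Q gives: branch(branch(1, 1, 1), P, W) = branch(M, app(1, app(tree(times(one, one), app(one, one)), true)), Y1).
Decompose branch/3: branch(1, 1, 1) = M,  P = app(1, app(tree(times(one, one), app(one, one)), true)),  W = Y1.
Bind M := branch(1, 1, 1); no other remaining equation mentions M.
Bind P := app(1, app(tree(times(one, one), app(one, one)), true)); no other remaining equation mentions P.
Bind W := Y1; substituting into the remaining equation gives: times(tree(branch(times(1, true), app(one, Y1), app(true, Y1)), U), times(1, tree(times(one, one), one))) = times(tree(Z, true), times(one, Y1)).
Decompose times/2: tree(branch(times(1, true), app(one, Y1), app(true, Y1)), U) = tree(Z, true),  times(1, tree(times(one, one), one)) = times(one, Y1).
Decompose tree/2: branch(times(1, true), app(one, Y1), app(true, Y1)) = Z,  U = true.
Bind Z := branch(times(1, true), app(one, Y1), app(true, Y1)); no other remaining equation mentions Z.
Bind U := true; no other remaining equation mentions U.
Decompose times/2: 1 = one,  tree(times(one, one), one) = Y1.
Clash: constants 1 and one differ; no unifier exists.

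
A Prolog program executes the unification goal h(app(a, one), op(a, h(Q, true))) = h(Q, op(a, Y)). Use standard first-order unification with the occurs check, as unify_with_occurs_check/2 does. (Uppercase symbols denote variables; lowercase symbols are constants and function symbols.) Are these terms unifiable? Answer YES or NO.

YES

Decompose h/2: app(a, one) = Q,  op(a, h(Q, true)) = op(a, Y).
Bind Q := app(a, one); substituting into the remaining equation gives: op(a, h(app(a, one), true)) = op(a, Y).
Decompose op/2: a = a,  h(app(a, one), true) = Y.
Delete trivial equation a = a.
Bind Y := h(app(a, one), true).
No equations remain and no clash or occurs-check failure arose, so a unifier exists.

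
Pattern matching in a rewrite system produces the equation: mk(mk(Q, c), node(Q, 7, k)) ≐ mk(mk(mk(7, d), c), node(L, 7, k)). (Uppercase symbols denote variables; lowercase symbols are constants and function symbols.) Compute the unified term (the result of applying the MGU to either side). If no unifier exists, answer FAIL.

mk(mk(mk(7, d), c), node(mk(7, d), 7, k))

Decompose mk/2: mk(Q, c) ≐ mk(mk(7, d), c),  node(Q, 7, k) ≐ node(L, 7, k).
Decompose mk/2: Q ≐ mk(7, d),  c ≐ c.
Bind Q := mk(7, d); substituting into the one remaining equation that mentions Q gives: node(mk(7, d), 7, k) ≐ node(L, 7, k).
Delete trivial equation c ≐ c.
Decompose node/3: mk(7, d) ≐ L,  7 ≐ 7,  k ≐ k.
Bind L := mk(7, d); no other remaining equation mentions L.
Delete trivial equation 7 ≐ 7.
Delete trivial equation k ≐ k.
Applying the MGU to either side gives mk(mk(mk(7, d), c), node(mk(7, d), 7, k)).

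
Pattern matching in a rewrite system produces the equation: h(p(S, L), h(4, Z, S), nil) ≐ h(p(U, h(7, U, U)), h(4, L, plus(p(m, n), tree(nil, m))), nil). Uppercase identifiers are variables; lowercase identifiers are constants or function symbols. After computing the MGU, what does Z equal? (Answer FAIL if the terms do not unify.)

Decompose h/3: p(S, L) ≐ p(U, h(7, U, U)),  h(4, Z, S) ≐ h(4, L, plus(p(m, n), tree(nil, m))),  nil ≐ nil.
Decompose p/2: S ≐ U,  L ≐ h(7, U, U).
Bind S := U; substituting into the one remaining equation that mentions S gives: h(4, Z, U) ≐ h(4, L, plus(p(m, n), tree(nil, m))).
Bind L := h(7, U, U); substituting into the one remaining equation that mentions L gives: h(4, Z, U) ≐ h(4, h(7, U, U), plus(p(m, n), tree(nil, m))).
Decompose h/3: 4 ≐ 4,  Z ≐ h(7, U, U),  U ≐ plus(p(m, n), tree(nil, m)).
Delete trivial equation 4 ≐ 4.
Bind Z := h(7, U, U); no other remaining equation mentions Z.
Bind U := plus(p(m, n), tree(nil, m)); no other remaining equation mentions U. Substituting into the earlier bindings gives S := plus(p(m, n), tree(nil, m)), L := h(7, plus(p(m, n), tree(nil, m)), plus(p(m, n), tree(nil, m))), Z := h(7, plus(p(m, n), tree(nil, m)), plus(p(m, n), tree(nil, m))).
Delete trivial equation nil ≐ nil.
MGU = { S -> plus(p(m, n), tree(nil, m)), L -> h(7, plus(p(m, n), tree(nil, m)), plus(p(m, n), tree(nil, m))), Z -> h(7, plus(p(m, n), tree(nil, m)), plus(p(m, n), tree(nil, m))), U -> plus(p(m, n), tree(nil, m)) }, so Z -> h(7, plus(p(m, n), tree(nil, m)), plus(p(m, n), tree(nil, m))).

h(7, plus(p(m, n), tree(nil, m)), plus(p(m, n), tree(nil, m)))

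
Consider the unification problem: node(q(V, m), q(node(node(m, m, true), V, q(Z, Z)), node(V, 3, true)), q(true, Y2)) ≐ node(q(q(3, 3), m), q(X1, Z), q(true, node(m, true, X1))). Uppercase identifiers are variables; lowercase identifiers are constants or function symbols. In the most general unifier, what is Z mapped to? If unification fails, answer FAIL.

Decompose node/3: q(V, m) ≐ q(q(3, 3), m),  q(node(node(m, m, true), V, q(Z, Z)), node(V, 3, true)) ≐ q(X1, Z),  q(true, Y2) ≐ q(true, node(m, true, X1)).
Decompose q/2: V ≐ q(3, 3),  m ≐ m.
Bind V := q(3, 3); substituting into the one remaining equation that mentions V gives: q(node(node(m, m, true), q(3, 3), q(Z, Z)), node(q(3, 3), 3, true)) ≐ q(X1, Z).
Delete trivial equation m ≐ m.
Decompose q/2: node(node(m, m, true), q(3, 3), q(Z, Z)) ≐ X1,  node(q(3, 3), 3, true) ≐ Z.
Bind X1 := node(node(m, m, true), q(3, 3), q(Z, Z)); substituting into the one remaining equation that mentions X1 gives: q(true, Y2) ≐ q(true, node(m, true, node(node(m, m, true), q(3, 3), q(Z, Z)))).
Bind Z := node(q(3, 3), 3, true); substituting into the remaining equation gives: q(true, Y2) ≐ q(true, node(m, true, node(node(m, m, true), q(3, 3), q(node(q(3, 3), 3, true), node(q(3, 3), 3, true))))). Substituting into the earlier binding gives X1 := node(node(m, m, true), q(3, 3), q(node(q(3, 3), 3, true), node(q(3, 3), 3, true))).
Decompose q/2: true ≐ true,  Y2 ≐ node(m, true, node(node(m, m, true), q(3, 3), q(node(q(3, 3), 3, true), node(q(3, 3), 3, true)))).
Delete trivial equation true ≐ true.
Bind Y2 := node(m, true, node(node(m, m, true), q(3, 3), q(node(q(3, 3), 3, true), node(q(3, 3), 3, true)))).
MGU = { V -> q(3, 3), X1 -> node(node(m, m, true), q(3, 3), q(node(q(3, 3), 3, true), node(q(3, 3), 3, true))), Z -> node(q(3, 3), 3, true), Y2 -> node(m, true, node(node(m, m, true), q(3, 3), q(node(q(3, 3), 3, true), node(q(3, 3), 3, true)))) }, so Z -> node(q(3, 3), 3, true).

node(q(3, 3), 3, true)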